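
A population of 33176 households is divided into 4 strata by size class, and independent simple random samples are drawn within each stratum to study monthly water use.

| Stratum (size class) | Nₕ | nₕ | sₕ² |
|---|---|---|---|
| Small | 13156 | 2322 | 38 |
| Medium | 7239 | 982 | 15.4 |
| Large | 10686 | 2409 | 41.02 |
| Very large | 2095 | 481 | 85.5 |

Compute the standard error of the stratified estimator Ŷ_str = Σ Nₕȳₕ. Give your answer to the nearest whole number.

Var(Ŷ_str) = Σₕ Nₕ²(1 − fₕ)sₕ²/nₕ.
Small: 13156²·(1 − 2322/13156)·38/2322 = 2.3325667 × 10^6.
Medium: 7239²·(1 − 982/7239)·15.4/982 = 710319.87.
Large: 10686²·(1 − 2409/10686)·41.02/2409 = 1.5060763 × 10^6.
Very large: 2095²·(1 − 481/2095)·85.5/481 = 601047.22.
Sum = 5.1500101 × 10^6.
SE = √(5.1500101 × 10^6) = 2269.

2269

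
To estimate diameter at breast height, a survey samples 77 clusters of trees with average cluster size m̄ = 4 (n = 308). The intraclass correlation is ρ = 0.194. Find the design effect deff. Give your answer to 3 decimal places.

1.582

deff = 1 + (4 − 1)·0.194 = 1 + 0.582 = 1.582.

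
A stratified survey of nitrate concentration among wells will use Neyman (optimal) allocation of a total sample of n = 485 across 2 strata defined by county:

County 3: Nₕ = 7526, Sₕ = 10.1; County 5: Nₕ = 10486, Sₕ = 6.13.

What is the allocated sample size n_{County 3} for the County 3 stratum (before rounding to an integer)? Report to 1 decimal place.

262.8

Neyman allocation: nₕ = n·NₕSₕ / Σⱼ NⱼSⱼ.
Σ NⱼSⱼ = 7526·10.1 + 10486·6.13 = 140291.78.
n_{County 3} = 485·7526·10.1 / 140291.78 = 262.8.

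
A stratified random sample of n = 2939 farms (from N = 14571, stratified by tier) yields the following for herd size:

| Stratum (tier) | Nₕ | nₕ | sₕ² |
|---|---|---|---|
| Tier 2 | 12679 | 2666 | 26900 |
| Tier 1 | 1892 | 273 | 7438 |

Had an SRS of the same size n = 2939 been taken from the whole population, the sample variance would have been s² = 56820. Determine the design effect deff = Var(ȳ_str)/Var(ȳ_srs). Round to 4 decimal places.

0.4164

Var(ȳ_str) = Σ Wₕ²(1−fₕ)sₕ²/nₕ with Wₕ = Nₕ/14571:
  Tier 2: (12679/14571)²·(1−2666/12679)·26900/2666 = 6.0334072
  Tier 1: (1892/14571)²·(1−273/1892)·7438/273 = 0.39308167
  → Var(ȳ_str) = 6.4264889.
Var(ȳ_srs) = (1 − 2939/14571)·56820/2939 = 15.43358.
deff = 6.4264889 / 15.43358 = 0.4164.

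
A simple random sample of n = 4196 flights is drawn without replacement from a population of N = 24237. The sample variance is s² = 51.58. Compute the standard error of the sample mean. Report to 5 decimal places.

Under SRS without replacement, Var(ȳ) = (1 − f)·s²/n with f = n/N = 4196/24237 = 0.17312374.
Var(ȳ) = (1 − 0.17312374)·51.58/4196 = 0.82687626·0.01229266 = 0.010164509.
SE(ȳ) = √(0.010164509) = 0.10082.

0.10082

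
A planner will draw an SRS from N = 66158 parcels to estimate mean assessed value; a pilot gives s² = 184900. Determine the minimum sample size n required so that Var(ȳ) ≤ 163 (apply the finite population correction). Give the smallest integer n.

1116

Without fpc, n₀ = s²/D = 184900/163 = 1134.3558.
With fpc, (1 − n/N)·s²/n ≤ D requires n ≥ n₀/(1 + n₀/N) = 1134.3558/(1 + 1134.3558/66158) = 1115.2338.
Rounding up, n = 1116.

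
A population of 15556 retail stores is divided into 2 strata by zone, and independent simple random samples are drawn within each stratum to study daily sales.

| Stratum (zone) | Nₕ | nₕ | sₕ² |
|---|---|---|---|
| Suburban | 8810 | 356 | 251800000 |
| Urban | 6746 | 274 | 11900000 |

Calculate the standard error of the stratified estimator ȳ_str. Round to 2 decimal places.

Var(ȳ_str) = Σₕ Wₕ²(1 − fₕ)sₕ²/nₕ with Wₕ = Nₕ/N, N = 15556.
Suburban: Wₕ = 0.56634096; term = 0.56634096²·(1 − 0.04040863)·251800000/356 = 217694.78.
Urban: Wₕ = 0.43365904; term = 0.43365904²·(1 − 0.04061666)·11900000/274 = 7835.8367.
Sum = 225530.62.
SE = √(225530.62) = 474.90.

474.90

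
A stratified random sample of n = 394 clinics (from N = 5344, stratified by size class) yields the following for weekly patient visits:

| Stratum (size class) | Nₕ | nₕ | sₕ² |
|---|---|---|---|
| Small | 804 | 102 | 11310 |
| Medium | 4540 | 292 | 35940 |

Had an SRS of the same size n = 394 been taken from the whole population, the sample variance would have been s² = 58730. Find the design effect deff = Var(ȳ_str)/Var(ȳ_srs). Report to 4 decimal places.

Var(ȳ_str) = Σ Wₕ²(1−fₕ)sₕ²/nₕ with Wₕ = Nₕ/5344:
  Small: (804/5344)²·(1−102/804)·11310/102 = 2.1914052
  Medium: (4540/5344)²·(1−292/4540)·35940/292 = 83.119454
  → Var(ȳ_str) = 85.310859.
Var(ȳ_srs) = (1 − 394/5344)·58730/394 = 138.07102.
deff = 85.310859 / 138.07102 = 0.6179.

0.6179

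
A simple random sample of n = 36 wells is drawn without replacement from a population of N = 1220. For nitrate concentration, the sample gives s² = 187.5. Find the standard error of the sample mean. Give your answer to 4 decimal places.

2.2483

Under SRS without replacement, Var(ȳ) = (1 − f)·s²/n with f = n/N = 36/1220 = 0.02950820.
Var(ȳ) = (1 − 0.02950820)·187.5/36 = 0.97049180·5.2083333 = 5.0546448.
SE(ȳ) = √(5.0546448) = 2.2483.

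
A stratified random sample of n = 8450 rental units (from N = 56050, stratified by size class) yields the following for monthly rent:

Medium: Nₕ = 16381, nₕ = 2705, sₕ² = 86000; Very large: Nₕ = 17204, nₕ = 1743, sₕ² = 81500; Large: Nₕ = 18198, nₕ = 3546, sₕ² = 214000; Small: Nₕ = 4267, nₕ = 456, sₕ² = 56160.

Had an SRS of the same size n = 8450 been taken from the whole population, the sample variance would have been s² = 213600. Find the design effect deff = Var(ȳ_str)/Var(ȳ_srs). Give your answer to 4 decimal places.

0.5583

Var(ȳ_str) = Σ Wₕ²(1−fₕ)sₕ²/nₕ with Wₕ = Nₕ/56050:
  Medium: (16381/56050)²·(1−2705/16381)·86000/2705 = 2.2671458
  Very large: (17204/56050)²·(1−1743/17204)·81500/1743 = 3.9589134
  Large: (18198/56050)²·(1−3546/18198)·214000/3546 = 5.1220567
  Small: (4267/56050)²·(1−456/4267)·56160/456 = 0.63748888
  → Var(ȳ_str) = 11.985605.
Var(ȳ_srs) = (1 − 8450/56050)·213600/8450 = 21.467223.
deff = 11.985605 / 21.467223 = 0.5583.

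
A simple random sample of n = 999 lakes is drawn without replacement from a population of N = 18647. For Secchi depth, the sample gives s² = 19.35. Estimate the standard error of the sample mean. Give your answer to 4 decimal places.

0.1354

Under SRS without replacement, Var(ȳ) = (1 − f)·s²/n with f = n/N = 999/18647 = 0.05357430.
Var(ȳ) = (1 − 0.05357430)·19.35/999 = 0.94642570·0.019369369 = 0.018331669.
SE(ȳ) = √(0.018331669) = 0.1354.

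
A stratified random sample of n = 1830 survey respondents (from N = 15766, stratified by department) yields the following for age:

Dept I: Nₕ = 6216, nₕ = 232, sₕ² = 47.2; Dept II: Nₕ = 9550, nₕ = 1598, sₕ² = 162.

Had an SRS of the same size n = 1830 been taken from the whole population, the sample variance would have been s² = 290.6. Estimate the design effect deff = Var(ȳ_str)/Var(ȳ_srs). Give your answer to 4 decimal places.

Var(ȳ_str) = Σ Wₕ²(1−fₕ)sₕ²/nₕ with Wₕ = Nₕ/15766:
  Dept I: (6216/15766)²·(1−232/6216)·47.2/232 = 0.03044483
  Dept II: (9550/15766)²·(1−1598/9550)·162/1598 = 0.030972406
  → Var(ȳ_str) = 0.061417236.
Var(ȳ_srs) = (1 − 1830/15766)·290.6/1830 = 0.14036575.
deff = 0.061417236 / 0.14036575 = 0.4376.

0.4376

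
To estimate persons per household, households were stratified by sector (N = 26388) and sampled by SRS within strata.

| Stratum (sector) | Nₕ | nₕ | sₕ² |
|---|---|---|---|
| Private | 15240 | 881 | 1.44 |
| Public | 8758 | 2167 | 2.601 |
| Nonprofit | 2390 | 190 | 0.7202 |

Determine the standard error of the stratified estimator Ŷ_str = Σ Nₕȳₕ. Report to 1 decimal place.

Var(Ŷ_str) = Σₕ Nₕ²(1 − fₕ)sₕ²/nₕ.
Private: 15240²·(1 − 881/15240)·1.44/881 = 357680.9.
Public: 8758²·(1 − 2167/8758)·2.601/2167 = 69284.756.
Nonprofit: 2390²·(1 − 190/2390)·0.7202/190 = 19930.587.
Sum = 446896.24.
SE = √(446896.24) = 668.5.

668.5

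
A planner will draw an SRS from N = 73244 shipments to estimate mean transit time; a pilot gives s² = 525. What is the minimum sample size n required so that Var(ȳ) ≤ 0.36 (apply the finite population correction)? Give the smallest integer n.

Without fpc, n₀ = s²/D = 525/0.36 = 1458.3333.
With fpc, (1 − n/N)·s²/n ≤ D requires n ≥ n₀/(1 + n₀/N) = 1458.3333/(1 + 1458.3333/73244) = 1429.8638.
Rounding up, n = 1430.

1430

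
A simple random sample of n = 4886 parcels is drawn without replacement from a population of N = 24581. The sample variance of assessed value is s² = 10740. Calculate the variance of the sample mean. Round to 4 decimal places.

1.7612

Under SRS without replacement, Var(ȳ) = (1 − f)·s²/n with f = n/N = 4886/24581 = 0.19877141.
Var(ȳ) = (1 − 0.19877141)·10740/4886 = 0.80122859·2.1981171 = 1.7611942.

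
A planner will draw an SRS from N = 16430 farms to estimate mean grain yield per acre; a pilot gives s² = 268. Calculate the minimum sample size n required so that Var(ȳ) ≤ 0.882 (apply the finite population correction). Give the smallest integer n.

299

Without fpc, n₀ = s²/D = 268/0.882 = 303.8549.
With fpc, (1 − n/N)·s²/n ≤ D requires n ≥ n₀/(1 + n₀/N) = 303.8549/(1 + 303.8549/16430) = 298.3375.
Rounding up, n = 299.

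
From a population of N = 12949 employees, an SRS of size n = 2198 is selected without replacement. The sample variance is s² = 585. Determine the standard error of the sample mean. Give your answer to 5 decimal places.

Under SRS without replacement, Var(ȳ) = (1 − f)·s²/n with f = n/N = 2198/12949 = 0.16974284.
Var(ȳ) = (1 − 0.16974284)·585/2198 = 0.83025716·0.26615105 = 0.22097381.
SE(ȳ) = √(0.22097381) = 0.47008.

0.47008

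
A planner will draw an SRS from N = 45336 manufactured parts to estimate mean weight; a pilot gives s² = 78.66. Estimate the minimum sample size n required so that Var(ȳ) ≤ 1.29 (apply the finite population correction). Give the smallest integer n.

61

Without fpc, n₀ = s²/D = 78.66/1.29 = 60.9767.
With fpc, (1 − n/N)·s²/n ≤ D requires n ≥ n₀/(1 + n₀/N) = 60.9767/(1 + 60.9767/45336) = 60.8948.
Rounding up, n = 61.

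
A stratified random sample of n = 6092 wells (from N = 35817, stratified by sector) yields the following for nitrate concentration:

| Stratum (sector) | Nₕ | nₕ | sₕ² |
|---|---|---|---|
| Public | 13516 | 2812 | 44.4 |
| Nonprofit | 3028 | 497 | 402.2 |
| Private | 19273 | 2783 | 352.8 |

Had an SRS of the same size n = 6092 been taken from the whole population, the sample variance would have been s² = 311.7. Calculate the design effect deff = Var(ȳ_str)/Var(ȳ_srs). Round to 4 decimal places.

Var(ȳ_str) = Σ Wₕ²(1−fₕ)sₕ²/nₕ with Wₕ = Nₕ/35817:
  Public: (13516/35817)²·(1−2812/13516)·44.4/2812 = 0.0017806703
  Nonprofit: (3028/35817)²·(1−497/3028)·402.2/497 = 0.0048345414
  Private: (19273/35817)²·(1−2783/19273)·352.8/2783 = 0.031405588
  → Var(ȳ_str) = 0.0380208.
Var(ȳ_srs) = (1 − 6092/35817)·311.7/6092 = 0.042462891.
deff = 0.0380208 / 0.042462891 = 0.8954.

0.8954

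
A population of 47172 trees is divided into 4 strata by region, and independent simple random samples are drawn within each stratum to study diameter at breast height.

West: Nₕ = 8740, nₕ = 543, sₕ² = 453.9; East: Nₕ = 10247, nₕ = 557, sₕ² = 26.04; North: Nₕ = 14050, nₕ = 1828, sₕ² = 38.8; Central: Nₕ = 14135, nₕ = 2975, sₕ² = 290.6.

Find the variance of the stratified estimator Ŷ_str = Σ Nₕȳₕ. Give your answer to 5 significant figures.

Var(Ŷ_str) = Σₕ Nₕ²(1 − fₕ)sₕ²/nₕ.
West: 8740²·(1 − 543/8740)·453.9/543 = 5.9886195 × 10^7.
East: 10247²·(1 − 557/10247)·26.04/557 = 4.6420124 × 10^6.
North: 14050²·(1 − 1828/14050)·38.8/1828 = 3.6448037 × 10^6.
Central: 14135²·(1 − 2975/14135)·290.6/2975 = 1.5408794 × 10^7.
Sum = 8.3581805 × 10^7.

8.3582 × 10^7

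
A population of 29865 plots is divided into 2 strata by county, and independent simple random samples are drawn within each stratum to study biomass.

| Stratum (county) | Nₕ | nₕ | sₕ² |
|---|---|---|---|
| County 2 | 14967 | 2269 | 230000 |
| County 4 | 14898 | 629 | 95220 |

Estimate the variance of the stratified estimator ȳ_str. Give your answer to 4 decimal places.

Var(ȳ_str) = Σₕ Wₕ²(1 − fₕ)sₕ²/nₕ with Wₕ = Nₕ/N, N = 29865.
County 2: Wₕ = 0.50115520; term = 0.50115520²·(1 − 0.15160019)·230000/2269 = 21.599236.
County 4: Wₕ = 0.49884480; term = 0.49884480²·(1 − 0.04222043)·95220/629 = 36.080621.
Sum = 57.679857.

57.6799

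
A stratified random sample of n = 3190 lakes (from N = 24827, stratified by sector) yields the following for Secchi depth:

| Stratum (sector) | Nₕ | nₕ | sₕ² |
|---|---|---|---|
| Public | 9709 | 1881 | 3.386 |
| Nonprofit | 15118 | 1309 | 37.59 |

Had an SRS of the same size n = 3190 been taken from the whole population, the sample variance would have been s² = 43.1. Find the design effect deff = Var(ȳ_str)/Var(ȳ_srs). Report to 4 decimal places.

Var(ȳ_str) = Σ Wₕ²(1−fₕ)sₕ²/nₕ with Wₕ = Nₕ/24827:
  Public: (9709/24827)²·(1−1881/9709)·3.386/1881 = 2.2196014 × 10^-4
  Nonprofit: (15118/24827)²·(1−1309/15118)·37.59/1309 = 0.0097261455
  → Var(ȳ_str) = 0.0099481056.
Var(ȳ_srs) = (1 − 3190/24827)·43.1/3190 = 0.011774959.
deff = 0.0099481056 / 0.011774959 = 0.8449.

0.8449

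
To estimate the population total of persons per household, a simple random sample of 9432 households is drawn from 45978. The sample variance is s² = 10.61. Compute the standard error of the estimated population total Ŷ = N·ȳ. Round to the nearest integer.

Var(Ŷ) = N²·Var(ȳ) = N²·(1 − n/N)·s²/n.
f = 9432/45978 = 0.20514159; Var(ȳ) = 0.79485841·10.61/9432 = 8.9413144 × 10^-4.
Var(Ŷ) = 45978² · (8.9413144 × 10^-4) = 1.8901728 × 10^6.
SE(Ŷ) = √(1.8901728 × 10^6) = 1375.

1375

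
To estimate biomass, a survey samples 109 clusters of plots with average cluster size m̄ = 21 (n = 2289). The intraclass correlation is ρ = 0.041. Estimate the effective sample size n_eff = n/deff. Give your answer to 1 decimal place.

1257.7

deff = 1 + (21 − 1)·0.041 = 1 + 0.82 = 1.82.
n_eff = 2289 / 1.82 = 1257.7.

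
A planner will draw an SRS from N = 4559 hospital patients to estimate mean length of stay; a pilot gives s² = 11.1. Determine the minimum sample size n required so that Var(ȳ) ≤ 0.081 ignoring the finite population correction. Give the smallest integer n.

Without fpc, n₀ = s²/D = 11.1/0.081 = 137.0370.
Rounding up, n = 138.

138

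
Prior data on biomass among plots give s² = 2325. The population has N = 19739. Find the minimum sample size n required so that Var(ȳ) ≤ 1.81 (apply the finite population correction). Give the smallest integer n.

1207

Without fpc, n₀ = s²/D = 2325/1.81 = 1284.5304.
With fpc, (1 − n/N)·s²/n ≤ D requires n ≥ n₀/(1 + n₀/N) = 1284.5304/(1 + 1284.5304/19739) = 1206.0460.
Rounding up, n = 1207.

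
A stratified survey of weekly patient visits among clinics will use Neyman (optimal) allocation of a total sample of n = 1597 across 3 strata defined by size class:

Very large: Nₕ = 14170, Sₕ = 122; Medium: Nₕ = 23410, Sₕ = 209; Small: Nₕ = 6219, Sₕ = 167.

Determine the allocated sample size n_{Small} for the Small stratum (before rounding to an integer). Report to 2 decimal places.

Neyman allocation: nₕ = n·NₕSₕ / Σⱼ NⱼSⱼ.
Σ NⱼSⱼ = 14170·122 + 23410·209 + 6219·167 = 7.660003 × 10^6.
n_{Small} = 1597·6219·167 / (7.660003 × 10^6) = 216.53.

216.53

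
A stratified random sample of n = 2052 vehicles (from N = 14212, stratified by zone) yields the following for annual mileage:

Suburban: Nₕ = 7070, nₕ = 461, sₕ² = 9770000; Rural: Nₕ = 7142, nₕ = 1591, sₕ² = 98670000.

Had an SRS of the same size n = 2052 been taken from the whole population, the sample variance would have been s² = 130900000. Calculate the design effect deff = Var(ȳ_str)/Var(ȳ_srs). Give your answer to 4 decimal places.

0.3129

Var(ȳ_str) = Σ Wₕ²(1−fₕ)sₕ²/nₕ with Wₕ = Nₕ/14212:
  Suburban: (7070/14212)²·(1−461/7070)·9770000/461 = 4902.7349
  Rural: (7142/14212)²·(1−1591/7142)·98670000/1591 = 12172.944
  → Var(ȳ_str) = 17075.679.
Var(ȳ_srs) = (1 − 2052/14212)·130900000/2052 = 54580.897.
deff = 17075.679 / 54580.897 = 0.3129.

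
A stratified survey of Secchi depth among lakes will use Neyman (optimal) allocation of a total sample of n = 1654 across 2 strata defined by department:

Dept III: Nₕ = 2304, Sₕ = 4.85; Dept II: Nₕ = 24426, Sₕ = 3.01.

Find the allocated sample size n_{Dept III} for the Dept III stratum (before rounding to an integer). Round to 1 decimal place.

218.2

Neyman allocation: nₕ = n·NₕSₕ / Σⱼ NⱼSⱼ.
Σ NⱼSⱼ = 2304·4.85 + 24426·3.01 = 84696.66.
n_{Dept III} = 1654·2304·4.85 / 84696.66 = 218.2.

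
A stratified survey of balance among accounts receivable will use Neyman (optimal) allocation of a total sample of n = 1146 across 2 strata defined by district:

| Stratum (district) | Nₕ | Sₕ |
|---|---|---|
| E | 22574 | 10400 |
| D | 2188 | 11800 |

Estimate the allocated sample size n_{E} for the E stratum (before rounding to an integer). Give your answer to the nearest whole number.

Neyman allocation: nₕ = n·NₕSₕ / Σⱼ NⱼSⱼ.
Σ NⱼSⱼ = 22574·10400 + 2188·11800 = 2.60588 × 10^8.
n_{E} = 1146·22574·10400 / (2.60588 × 10^8) = 1032.

1032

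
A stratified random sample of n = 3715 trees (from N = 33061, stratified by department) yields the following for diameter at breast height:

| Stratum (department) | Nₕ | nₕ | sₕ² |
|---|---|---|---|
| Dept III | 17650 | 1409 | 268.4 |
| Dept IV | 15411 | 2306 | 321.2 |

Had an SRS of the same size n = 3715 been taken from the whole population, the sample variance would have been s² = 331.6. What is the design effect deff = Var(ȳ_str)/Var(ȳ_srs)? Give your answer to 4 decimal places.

Var(ȳ_str) = Σ Wₕ²(1−fₕ)sₕ²/nₕ with Wₕ = Nₕ/33061:
  Dept III: (17650/33061)²·(1−1409/17650)·268.4/1409 = 0.049957077
  Dept IV: (15411/33061)²·(1−2306/15411)·321.2/2306 = 0.025736655
  → Var(ȳ_str) = 0.075693732.
Var(ȳ_srs) = (1 − 3715/33061)·331.6/3715 = 0.079229813.
deff = 0.075693732 / 0.079229813 = 0.9554.

0.9554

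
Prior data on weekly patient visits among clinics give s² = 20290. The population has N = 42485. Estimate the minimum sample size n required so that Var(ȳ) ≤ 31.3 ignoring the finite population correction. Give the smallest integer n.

Without fpc, n₀ = s²/D = 20290/31.3 = 648.2428.
Rounding up, n = 649.

649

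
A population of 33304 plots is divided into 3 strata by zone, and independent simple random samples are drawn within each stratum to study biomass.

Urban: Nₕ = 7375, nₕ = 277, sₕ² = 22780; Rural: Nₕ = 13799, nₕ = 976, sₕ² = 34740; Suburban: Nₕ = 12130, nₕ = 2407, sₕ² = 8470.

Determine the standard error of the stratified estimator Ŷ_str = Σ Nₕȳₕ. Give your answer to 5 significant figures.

Var(Ŷ_str) = Σₕ Nₕ²(1 − fₕ)sₕ²/nₕ.
Urban: 7375²·(1 − 277/7375)·22780/277 = 4.3049882 × 10^9.
Rural: 13799²·(1 − 976/13799)·34740/976 = 6.2982117 × 10^9.
Suburban: 12130²·(1 − 2407/12130)·8470/2407 = 4.1501941 × 10^8.
Sum = 1.1018219 × 10^10.
SE = √(1.1018219 × 10^10) = 104970.

104970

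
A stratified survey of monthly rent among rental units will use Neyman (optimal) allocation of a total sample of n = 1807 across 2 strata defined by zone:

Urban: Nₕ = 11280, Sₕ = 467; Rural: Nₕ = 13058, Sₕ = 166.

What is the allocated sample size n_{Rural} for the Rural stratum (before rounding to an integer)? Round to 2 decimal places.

Neyman allocation: nₕ = n·NₕSₕ / Σⱼ NⱼSⱼ.
Σ NⱼSⱼ = 11280·467 + 13058·166 = 7.435388 × 10^6.
n_{Rural} = 1807·13058·166 / (7.435388 × 10^6) = 526.79.

526.79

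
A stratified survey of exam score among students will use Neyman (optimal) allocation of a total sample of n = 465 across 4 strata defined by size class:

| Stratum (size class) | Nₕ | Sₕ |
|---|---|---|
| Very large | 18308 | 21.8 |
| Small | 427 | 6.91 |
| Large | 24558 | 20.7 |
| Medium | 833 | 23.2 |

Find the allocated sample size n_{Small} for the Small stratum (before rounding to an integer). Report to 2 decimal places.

1.48

Neyman allocation: nₕ = n·NₕSₕ / Σⱼ NⱼSⱼ.
Σ NⱼSⱼ = 18308·21.8 + 427·6.91 + 24558·20.7 + 833·23.2 = 929741.17.
n_{Small} = 465·427·6.91 / 929741.17 = 1.48.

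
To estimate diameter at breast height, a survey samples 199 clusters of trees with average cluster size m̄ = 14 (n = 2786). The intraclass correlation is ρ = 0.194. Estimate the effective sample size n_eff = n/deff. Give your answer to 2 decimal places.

deff = 1 + (14 − 1)·0.194 = 1 + 2.522 = 3.522.
n_eff = 2786 / 3.522 = 791.03.

791.03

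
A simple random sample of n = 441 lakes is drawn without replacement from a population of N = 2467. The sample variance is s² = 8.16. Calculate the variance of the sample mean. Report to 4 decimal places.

Under SRS without replacement, Var(ȳ) = (1 − f)·s²/n with f = n/N = 441/2467 = 0.17875963.
Var(ȳ) = (1 − 0.17875963)·8.16/441 = 0.82124037·0.018503401 = 0.01519574.

0.0152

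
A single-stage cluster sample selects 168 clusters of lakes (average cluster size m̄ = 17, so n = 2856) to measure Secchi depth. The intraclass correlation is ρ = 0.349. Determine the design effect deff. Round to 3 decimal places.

6.584

deff = 1 + (17 − 1)·0.349 = 1 + 5.584 = 6.584.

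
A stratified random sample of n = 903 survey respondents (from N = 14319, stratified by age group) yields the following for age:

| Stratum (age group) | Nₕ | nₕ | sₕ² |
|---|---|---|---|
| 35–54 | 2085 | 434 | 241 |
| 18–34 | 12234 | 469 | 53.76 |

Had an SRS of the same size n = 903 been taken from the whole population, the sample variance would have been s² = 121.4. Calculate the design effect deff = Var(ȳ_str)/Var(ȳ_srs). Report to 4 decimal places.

Var(ȳ_str) = Σ Wₕ²(1−fₕ)sₕ²/nₕ with Wₕ = Nₕ/14319:
  35–54: (2085/14319)²·(1−434/2085)·241/434 = 0.0093229868
  18–34: (12234/14319)²·(1−469/12234)·53.76/469 = 0.080467674
  → Var(ȳ_str) = 0.089790661.
Var(ȳ_srs) = (1 − 903/14319)·121.4/903 = 0.12596251.
deff = 0.089790661 / 0.12596251 = 0.7128.

0.7128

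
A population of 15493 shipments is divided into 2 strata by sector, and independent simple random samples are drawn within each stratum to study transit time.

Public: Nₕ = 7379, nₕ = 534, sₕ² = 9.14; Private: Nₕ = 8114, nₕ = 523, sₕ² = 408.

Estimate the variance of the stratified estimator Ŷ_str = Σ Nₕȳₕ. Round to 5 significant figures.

4.8914 × 10^7

Var(Ŷ_str) = Σₕ Nₕ²(1 − fₕ)sₕ²/nₕ.
Public: 7379²·(1 − 534/7379)·9.14/534 = 864521.71.
Private: 8114²·(1 − 523/8114)·408/523 = 4.8049898 × 10^7.
Sum = 4.891442 × 10^7.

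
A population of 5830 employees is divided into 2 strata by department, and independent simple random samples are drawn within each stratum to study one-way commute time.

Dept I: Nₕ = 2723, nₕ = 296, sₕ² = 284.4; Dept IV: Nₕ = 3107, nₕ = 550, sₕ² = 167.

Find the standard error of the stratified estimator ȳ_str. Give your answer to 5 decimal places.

0.50773

Var(ȳ_str) = Σₕ Wₕ²(1 − fₕ)sₕ²/nₕ with Wₕ = Nₕ/N, N = 5830.
Dept I: Wₕ = 0.46706690; term = 0.46706690²·(1 − 0.10870364)·284.4/296 = 0.18681777.
Dept IV: Wₕ = 0.53293310; term = 0.53293310²·(1 − 0.17701963)·167/550 = 0.070972263.
Sum = 0.25779003.
SE = √(0.25779003) = 0.50773.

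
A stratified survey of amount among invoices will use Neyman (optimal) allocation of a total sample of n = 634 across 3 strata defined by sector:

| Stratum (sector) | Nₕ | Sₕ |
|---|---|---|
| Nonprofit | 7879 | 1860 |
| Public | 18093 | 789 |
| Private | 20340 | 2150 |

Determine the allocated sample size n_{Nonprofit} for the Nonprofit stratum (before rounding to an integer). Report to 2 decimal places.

Neyman allocation: nₕ = n·NₕSₕ / Σⱼ NⱼSⱼ.
Σ NⱼSⱼ = 7879·1860 + 18093·789 + 20340·2150 = 7.2661317 × 10^7.
n_{Nonprofit} = 634·7879·1860 / (7.2661317 × 10^7) = 127.87.

127.87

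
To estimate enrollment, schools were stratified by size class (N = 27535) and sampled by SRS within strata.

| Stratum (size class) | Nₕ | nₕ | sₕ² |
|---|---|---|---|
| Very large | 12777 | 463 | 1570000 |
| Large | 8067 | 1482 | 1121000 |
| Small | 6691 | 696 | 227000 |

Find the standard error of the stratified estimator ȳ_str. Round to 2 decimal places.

27.82

Var(ȳ_str) = Σₕ Wₕ²(1 − fₕ)sₕ²/nₕ with Wₕ = Nₕ/N, N = 27535.
Very large: Wₕ = 0.46402760; term = 0.46402760²·(1 − 0.03623699)·1570000/463 = 703.68216.
Large: Wₕ = 0.29297258; term = 0.29297258²·(1 − 0.18371142)·1121000/1482 = 52.997463.
Small: Wₕ = 0.24299982; term = 0.24299982²·(1 − 0.10402033)·227000/696 = 17.255465.
Sum = 773.93509.
SE = √(773.93509) = 27.82.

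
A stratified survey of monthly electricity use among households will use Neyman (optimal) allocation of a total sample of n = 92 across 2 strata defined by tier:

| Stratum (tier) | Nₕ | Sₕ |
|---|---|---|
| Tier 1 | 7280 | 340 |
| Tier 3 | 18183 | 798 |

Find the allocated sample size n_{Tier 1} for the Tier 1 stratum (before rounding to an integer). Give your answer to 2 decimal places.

13.41

Neyman allocation: nₕ = n·NₕSₕ / Σⱼ NⱼSⱼ.
Σ NⱼSⱼ = 7280·340 + 18183·798 = 1.6985234 × 10^7.
n_{Tier 1} = 92·7280·340 / (1.6985234 × 10^7) = 13.41.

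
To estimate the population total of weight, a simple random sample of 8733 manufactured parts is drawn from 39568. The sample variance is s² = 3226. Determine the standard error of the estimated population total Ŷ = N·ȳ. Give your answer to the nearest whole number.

Var(Ŷ) = N²·Var(ȳ) = N²·(1 − n/N)·s²/n.
f = 8733/39568 = 0.22070865; Var(ȳ) = 0.77929135·3226/8733 = 0.28787288.
Var(Ŷ) = 39568² · 0.28787288 = 4.5070145 × 10^8.
SE(Ŷ) = √(4.5070145 × 10^8) = 21230.

21230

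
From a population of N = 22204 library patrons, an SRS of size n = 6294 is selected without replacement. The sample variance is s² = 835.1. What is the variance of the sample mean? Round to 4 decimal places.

Under SRS without replacement, Var(ȳ) = (1 − f)·s²/n with f = n/N = 6294/22204 = 0.28346244.
Var(ȳ) = (1 − 0.28346244)·835.1/6294 = 0.71653756·0.13268192 = 0.095071579.

0.0951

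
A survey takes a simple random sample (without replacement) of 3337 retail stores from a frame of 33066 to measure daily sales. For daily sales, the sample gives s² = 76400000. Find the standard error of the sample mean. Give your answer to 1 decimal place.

143.5

Under SRS without replacement, Var(ȳ) = (1 − f)·s²/n with f = n/N = 3337/33066 = 0.10091937.
Var(ȳ) = (1 − 0.10091937)·76400000/3337 = 0.89908063·22894.816 = 20584.285.
SE(ȳ) = √(20584.285) = 143.5.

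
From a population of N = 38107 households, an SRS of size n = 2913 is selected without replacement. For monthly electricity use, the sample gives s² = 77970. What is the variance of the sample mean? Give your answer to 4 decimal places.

24.7201

Under SRS without replacement, Var(ȳ) = (1 − f)·s²/n with f = n/N = 2913/38107 = 0.07644265.
Var(ȳ) = (1 − 0.07644265)·77970/2913 = 0.92355735·26.76622 = 24.72014.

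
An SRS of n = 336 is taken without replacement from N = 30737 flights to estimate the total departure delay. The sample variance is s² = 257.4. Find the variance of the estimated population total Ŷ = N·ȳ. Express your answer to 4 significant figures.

Var(Ŷ) = N²·Var(ȳ) = N²·(1 − n/N)·s²/n.
f = 336/30737 = 0.01093145; Var(ȳ) = 0.98906855·257.4/336 = 0.75769716.
Var(Ŷ) = 30737² · 0.75769716 = 7.1584437 × 10^8.

7.158 × 10^8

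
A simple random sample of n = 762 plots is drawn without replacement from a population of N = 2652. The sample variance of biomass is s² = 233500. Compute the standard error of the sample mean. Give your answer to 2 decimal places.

Under SRS without replacement, Var(ȳ) = (1 − f)·s²/n with f = n/N = 762/2652 = 0.28733032.
Var(ȳ) = (1 − 0.28733032)·233500/762 = 0.71266968·306.43045 = 218.38369.
SE(ȳ) = √(218.38369) = 14.78.

14.78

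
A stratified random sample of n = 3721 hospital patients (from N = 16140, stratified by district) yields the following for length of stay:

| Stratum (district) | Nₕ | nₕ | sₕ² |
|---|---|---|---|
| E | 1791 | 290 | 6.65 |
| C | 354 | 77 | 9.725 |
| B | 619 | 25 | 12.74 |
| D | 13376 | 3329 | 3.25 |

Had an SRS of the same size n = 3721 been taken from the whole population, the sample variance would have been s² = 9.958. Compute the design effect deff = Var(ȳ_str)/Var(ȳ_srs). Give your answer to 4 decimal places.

0.7319

Var(ȳ_str) = Σ Wₕ²(1−fₕ)sₕ²/nₕ with Wₕ = Nₕ/16140:
  E: (1791/16140)²·(1−290/1791)·6.65/290 = 2.3664257 × 10^-4
  C: (354/16140)²·(1−77/354)·9.725/77 = 4.7541716 × 10^-5
  B: (619/16140)²·(1−25/619)·12.74/25 = 7.1928243 × 10^-4
  D: (13376/16140)²·(1−3329/13376)·3.25/3329 = 5.0364574 × 10^-4
  → Var(ȳ_str) = 0.0015071125.
Var(ȳ_srs) = (1 − 3721/16140)·9.958/3721 = 0.0020591859.
deff = 0.0015071125 / 0.0020591859 = 0.7319.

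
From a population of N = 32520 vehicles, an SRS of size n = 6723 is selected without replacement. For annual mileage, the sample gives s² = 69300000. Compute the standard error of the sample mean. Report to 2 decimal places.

90.43

Under SRS without replacement, Var(ȳ) = (1 − f)·s²/n with f = n/N = 6723/32520 = 0.20673432.
Var(ȳ) = (1 − 0.20673432)·69300000/6723 = 0.79326568·10307.898 = 8176.9019.
SE(ȳ) = √(8176.9019) = 90.43.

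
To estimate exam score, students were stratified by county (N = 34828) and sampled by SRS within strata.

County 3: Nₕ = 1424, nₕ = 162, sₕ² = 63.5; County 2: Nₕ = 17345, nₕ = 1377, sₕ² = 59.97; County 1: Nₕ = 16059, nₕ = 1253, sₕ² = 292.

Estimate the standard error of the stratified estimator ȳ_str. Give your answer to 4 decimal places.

0.2371

Var(ȳ_str) = Σₕ Wₕ²(1 − fₕ)sₕ²/nₕ with Wₕ = Nₕ/N, N = 34828.
County 3: Wₕ = 0.04088664; term = 0.04088664²·(1 − 0.11376404)·63.5/162 = 5.8072562 × 10^-4.
County 2: Wₕ = 0.49801884; term = 0.49801884²·(1 − 0.07938887)·59.97/1377 = 0.0099441545.
County 1: Wₕ = 0.46109452; term = 0.46109452²·(1 − 0.07802478)·292/1253 = 0.045680511.
Sum = 0.056205391.
SE = √(0.056205391) = 0.2371.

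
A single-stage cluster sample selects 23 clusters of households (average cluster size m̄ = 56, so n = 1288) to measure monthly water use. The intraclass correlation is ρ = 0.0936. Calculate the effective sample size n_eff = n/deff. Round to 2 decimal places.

deff = 1 + (56 − 1)·0.0936 = 1 + 5.148 = 6.148.
n_eff = 1288 / 6.148 = 209.50.

209.50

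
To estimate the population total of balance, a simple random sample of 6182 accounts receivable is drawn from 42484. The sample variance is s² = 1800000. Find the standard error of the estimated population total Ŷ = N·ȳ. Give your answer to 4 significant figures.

670100

Var(Ŷ) = N²·Var(ȳ) = N²·(1 − n/N)·s²/n.
f = 6182/42484 = 0.14551361; Var(ȳ) = 0.85448639·1800000/6182 = 248.79902.
Var(Ŷ) = 42484² · 248.79902 = 4.4905493 × 10^11.
SE(Ŷ) = √(4.4905493 × 10^11) = 670100.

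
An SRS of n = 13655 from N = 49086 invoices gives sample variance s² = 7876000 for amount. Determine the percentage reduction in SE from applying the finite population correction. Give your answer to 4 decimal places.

f = n/N = 13655/49086 = 0.27818523.
SE_no-fpc = √(s²/n) = 24.01635; SE_fpc = √((1−f)s²/n) = 20.404215.
Ratio = √(1−f) = 0.84959683. Reduction = 100·(1 − 0.84959683) = 15.0403%.

15.0403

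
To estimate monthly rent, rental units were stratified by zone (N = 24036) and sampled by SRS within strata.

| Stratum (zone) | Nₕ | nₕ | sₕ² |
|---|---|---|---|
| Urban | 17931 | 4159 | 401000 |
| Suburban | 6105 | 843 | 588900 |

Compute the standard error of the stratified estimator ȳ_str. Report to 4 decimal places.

Var(ȳ_str) = Σₕ Wₕ²(1 − fₕ)sₕ²/nₕ with Wₕ = Nₕ/N, N = 24036.
Urban: Wₕ = 0.74600599; term = 0.74600599²·(1 − 0.23194468)·401000/4159 = 41.212844.
Suburban: Wₕ = 0.25399401; term = 0.25399401²·(1 − 0.13808354)·588900/843 = 38.844193.
Sum = 80.057037.
SE = √(80.057037) = 8.9475.

8.9475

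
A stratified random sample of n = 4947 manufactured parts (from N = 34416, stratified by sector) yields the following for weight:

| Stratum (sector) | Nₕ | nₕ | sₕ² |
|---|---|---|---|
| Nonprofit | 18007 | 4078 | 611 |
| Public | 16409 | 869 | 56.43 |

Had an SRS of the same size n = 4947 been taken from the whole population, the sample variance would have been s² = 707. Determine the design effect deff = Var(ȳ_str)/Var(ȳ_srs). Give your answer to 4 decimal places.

Var(ȳ_str) = Σ Wₕ²(1−fₕ)sₕ²/nₕ with Wₕ = Nₕ/34416:
  Nonprofit: (18007/34416)²·(1−4078/18007)·611/4078 = 0.031727402
  Public: (16409/34416)²·(1−869/16409)·56.43/869 = 0.013979853
  → Var(ȳ_str) = 0.045707255.
Var(ȳ_srs) = (1 − 4947/34416)·707/4947 = 0.12237213.
deff = 0.045707255 / 0.12237213 = 0.3735.

0.3735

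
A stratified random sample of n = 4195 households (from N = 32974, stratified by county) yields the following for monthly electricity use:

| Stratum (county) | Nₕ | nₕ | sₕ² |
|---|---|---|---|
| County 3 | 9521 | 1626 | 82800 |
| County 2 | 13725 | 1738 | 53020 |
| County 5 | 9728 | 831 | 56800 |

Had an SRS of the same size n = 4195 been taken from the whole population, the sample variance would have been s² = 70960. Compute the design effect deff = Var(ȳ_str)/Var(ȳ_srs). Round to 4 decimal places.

Var(ȳ_str) = Σ Wₕ²(1−fₕ)sₕ²/nₕ with Wₕ = Nₕ/32974:
  County 3: (9521/32974)²·(1−1626/9521)·82800/1626 = 3.5204747
  County 2: (13725/32974)²·(1−1738/13725)·53020/1738 = 4.6160398
  County 5: (9728/32974)²·(1−831/9728)·56800/831 = 5.4409057
  → Var(ȳ_str) = 13.57742.
Var(ȳ_srs) = (1 − 4195/32974)·70960/4195 = 14.763377.
deff = 13.57742 / 14.763377 = 0.9197.

0.9197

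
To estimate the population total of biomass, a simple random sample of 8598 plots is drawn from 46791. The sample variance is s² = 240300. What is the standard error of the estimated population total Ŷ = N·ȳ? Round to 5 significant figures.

Var(Ŷ) = N²·Var(ȳ) = N²·(1 − n/N)·s²/n.
f = 8598/46791 = 0.18375329; Var(ȳ) = 0.81624671·240300/8598 = 22.812757.
Var(Ŷ) = 46791² · 22.812757 = 4.9946197 × 10^10.
SE(Ŷ) = √(4.9946197 × 10^10) = 223490.

223490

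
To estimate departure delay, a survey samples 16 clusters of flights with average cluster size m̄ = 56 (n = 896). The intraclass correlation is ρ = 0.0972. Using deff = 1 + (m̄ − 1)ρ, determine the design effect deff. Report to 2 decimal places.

deff = 1 + (56 − 1)·0.0972 = 1 + 5.346 = 6.346.

6.35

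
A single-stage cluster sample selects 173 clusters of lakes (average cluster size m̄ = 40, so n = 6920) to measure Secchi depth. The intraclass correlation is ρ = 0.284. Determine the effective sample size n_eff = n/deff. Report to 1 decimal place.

deff = 1 + (40 − 1)·0.284 = 1 + 11.076 = 12.076.
n_eff = 6920 / 12.076 = 573.0.

573.0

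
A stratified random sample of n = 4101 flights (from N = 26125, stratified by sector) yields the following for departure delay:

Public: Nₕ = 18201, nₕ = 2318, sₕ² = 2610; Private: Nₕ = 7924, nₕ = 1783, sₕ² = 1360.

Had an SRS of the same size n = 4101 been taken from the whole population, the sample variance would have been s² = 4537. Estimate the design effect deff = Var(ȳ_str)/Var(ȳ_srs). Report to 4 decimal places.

Var(ȳ_str) = Σ Wₕ²(1−fₕ)sₕ²/nₕ with Wₕ = Nₕ/26125:
  Public: (18201/26125)²·(1−2318/18201)·2610/2318 = 0.47691641
  Private: (7924/26125)²·(1−1783/7924)·1360/1783 = 0.05438242
  → Var(ȳ_str) = 0.53129883.
Var(ȳ_srs) = (1 − 4101/26125)·4537/4101 = 0.93265046.
deff = 0.53129883 / 0.93265046 = 0.5697.

0.5697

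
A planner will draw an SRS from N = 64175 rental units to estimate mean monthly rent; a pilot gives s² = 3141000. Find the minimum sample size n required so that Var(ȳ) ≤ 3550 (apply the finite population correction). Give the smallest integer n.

873

Without fpc, n₀ = s²/D = 3141000/3550 = 884.7887.
With fpc, (1 − n/N)·s²/n ≤ D requires n ≥ n₀/(1 + n₀/N) = 884.7887/(1 + 884.7887/64175) = 872.7559.
Rounding up, n = 873.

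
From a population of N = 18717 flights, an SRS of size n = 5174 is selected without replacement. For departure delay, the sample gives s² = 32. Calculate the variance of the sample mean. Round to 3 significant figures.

0.00448

Under SRS without replacement, Var(ȳ) = (1 − f)·s²/n with f = n/N = 5174/18717 = 0.27643319.
Var(ȳ) = (1 − 0.27643319)·32/5174 = 0.72356681·0.00618477 = 0.0044750943.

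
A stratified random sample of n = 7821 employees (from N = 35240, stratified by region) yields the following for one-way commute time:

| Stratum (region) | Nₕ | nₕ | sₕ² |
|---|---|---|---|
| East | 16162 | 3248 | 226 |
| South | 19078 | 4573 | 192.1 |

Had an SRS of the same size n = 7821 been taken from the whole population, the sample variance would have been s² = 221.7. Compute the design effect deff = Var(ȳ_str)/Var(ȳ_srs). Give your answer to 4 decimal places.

0.9546

Var(ȳ_str) = Σ Wₕ²(1−fₕ)sₕ²/nₕ with Wₕ = Nₕ/35240:
  East: (16162/35240)²·(1−3248/16162)·226/3248 = 0.011694361
  South: (19078/35240)²·(1−4573/19078)·192.1/4573 = 0.009360627
  → Var(ȳ_str) = 0.021054988.
Var(ȳ_srs) = (1 − 7821/35240)·221.7/7821 = 0.022055612.
deff = 0.021054988 / 0.022055612 = 0.9546.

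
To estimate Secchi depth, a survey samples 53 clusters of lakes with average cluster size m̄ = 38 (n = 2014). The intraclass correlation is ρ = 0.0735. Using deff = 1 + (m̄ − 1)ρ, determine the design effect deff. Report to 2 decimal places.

deff = 1 + (38 − 1)·0.0735 = 1 + 2.7195 = 3.7195.

3.72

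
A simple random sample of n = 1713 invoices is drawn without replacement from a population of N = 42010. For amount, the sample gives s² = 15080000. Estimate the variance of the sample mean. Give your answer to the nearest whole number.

Under SRS without replacement, Var(ȳ) = (1 − f)·s²/n with f = n/N = 1713/42010 = 0.04077601.
Var(ȳ) = (1 − 0.04077601)·15080000/1713 = 0.95922399·8803.2691 = 8444.307.

8444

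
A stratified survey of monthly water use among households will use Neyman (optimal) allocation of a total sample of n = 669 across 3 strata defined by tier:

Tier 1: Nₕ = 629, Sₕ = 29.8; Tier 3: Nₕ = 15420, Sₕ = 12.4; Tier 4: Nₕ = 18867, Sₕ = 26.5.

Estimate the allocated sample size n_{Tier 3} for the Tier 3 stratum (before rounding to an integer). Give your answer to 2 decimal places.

180.18

Neyman allocation: nₕ = n·NₕSₕ / Σⱼ NⱼSⱼ.
Σ NⱼSⱼ = 629·29.8 + 15420·12.4 + 18867·26.5 = 709927.7.
n_{Tier 3} = 669·15420·12.4 / 709927.7 = 180.18.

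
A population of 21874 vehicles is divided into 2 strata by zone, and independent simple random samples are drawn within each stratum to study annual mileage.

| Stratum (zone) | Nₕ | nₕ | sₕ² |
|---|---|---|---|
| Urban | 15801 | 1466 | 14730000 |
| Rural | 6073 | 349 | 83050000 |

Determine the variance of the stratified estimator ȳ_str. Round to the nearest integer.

22045

Var(ȳ_str) = Σₕ Wₕ²(1 − fₕ)sₕ²/nₕ with Wₕ = Nₕ/N, N = 21874.
Urban: Wₕ = 0.72236445; term = 0.72236445²·(1 − 0.09277894)·14730000/1466 = 4756.5781.
Rural: Wₕ = 0.27763555; term = 0.27763555²·(1 − 0.05746748)·83050000/349 = 17288.635.
Sum = 22045.213.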